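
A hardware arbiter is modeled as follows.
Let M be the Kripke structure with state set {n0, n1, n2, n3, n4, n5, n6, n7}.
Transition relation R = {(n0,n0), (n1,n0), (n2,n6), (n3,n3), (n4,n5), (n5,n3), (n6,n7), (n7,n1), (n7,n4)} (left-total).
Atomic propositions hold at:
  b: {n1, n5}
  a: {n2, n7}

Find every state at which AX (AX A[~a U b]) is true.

{n6}

Sat(~a) = {n0, n1, n3, n4, n5, n6}
A[~a U b]: least fixpoint, start Z0 = Sat(b) = {n1, n5}, add states in Sat(~a) with every successor in Z. Z1 = {n1, n4, n5}; fixed.
Sat(A[~a U b]) = {n1, n4, n5}
Sat(AX A[~a U b]) = {s : every successor in {n1, n4, n5}} = {n4, n7}
Sat(AX (AX A[~a U b])) = {s : every successor in {n4, n7}} = {n6}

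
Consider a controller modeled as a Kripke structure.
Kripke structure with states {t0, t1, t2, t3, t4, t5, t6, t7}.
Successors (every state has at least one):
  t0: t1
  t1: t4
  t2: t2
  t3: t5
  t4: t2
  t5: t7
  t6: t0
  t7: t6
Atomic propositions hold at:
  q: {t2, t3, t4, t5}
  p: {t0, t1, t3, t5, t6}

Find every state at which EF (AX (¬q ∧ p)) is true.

Sat(¬q) = {t0, t1, t6, t7}
Sat(¬q ∧ p) = {t0, t1, t6}
Sat(AX (¬q ∧ p)) = {s : every successor in {t0, t1, t6}} = {t0, t6, t7}
EF (AX (¬q ∧ p)): least fixpoint, start Z0 = {t0, t6, t7}, add states with some successor in Z. Z1 = {t0, t5, t6, t7}; Z2 = {t0, t3, t5, t6, t7}; fixed.
Sat(EF (AX (¬q ∧ p))) = {t0, t3, t5, t6, t7}

{t0, t3, t5, t6, t7}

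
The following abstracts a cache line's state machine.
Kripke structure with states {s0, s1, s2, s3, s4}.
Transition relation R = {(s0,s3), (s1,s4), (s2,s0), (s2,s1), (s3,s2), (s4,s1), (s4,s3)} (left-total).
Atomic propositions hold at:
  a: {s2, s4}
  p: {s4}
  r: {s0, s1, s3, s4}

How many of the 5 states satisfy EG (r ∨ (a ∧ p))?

2

Sat(a ∧ p) = {s4}
Sat(r ∨ (a ∧ p)) = {s0, s1, s3, s4}
EG (r ∨ (a ∧ p)): greatest fixpoint, start Z0 = {s0, s1, s3, s4}, keep only states in Sat with some successor in Z. Z1 = {s0, s1, s4}; Z2 = {s1, s4}; fixed.
Sat(EG (r ∨ (a ∧ p))) = {s1, s4}
|Sat(EG (r ∨ (a ∧ p)))| = |{s1, s4}| = 2.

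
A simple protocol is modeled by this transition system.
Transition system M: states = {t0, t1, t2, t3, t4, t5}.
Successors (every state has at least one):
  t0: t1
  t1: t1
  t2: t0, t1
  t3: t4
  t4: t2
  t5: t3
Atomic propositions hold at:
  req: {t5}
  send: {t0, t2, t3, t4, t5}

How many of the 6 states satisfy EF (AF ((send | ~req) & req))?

Sat(~req) = {t0, t1, t2, t3, t4}
Sat(send | ~req) = {t0, t1, t2, t3, t4, t5}
Sat((send | ~req) & req) = {t5}
AF ((send | ~req) & req): least fixpoint, start Z0 = {t5}, add states with every successor in Z. Already a fixed point.
Sat(AF ((send | ~req) & req)) = {t5}
EF (AF ((send | ~req) & req)): least fixpoint, start Z0 = {t5}, add states with some successor in Z. Already a fixed point.
Sat(EF (AF ((send | ~req) & req))) = {t5}
|Sat(EF (AF ((send | ~req) & req)))| = |{t5}| = 1.

1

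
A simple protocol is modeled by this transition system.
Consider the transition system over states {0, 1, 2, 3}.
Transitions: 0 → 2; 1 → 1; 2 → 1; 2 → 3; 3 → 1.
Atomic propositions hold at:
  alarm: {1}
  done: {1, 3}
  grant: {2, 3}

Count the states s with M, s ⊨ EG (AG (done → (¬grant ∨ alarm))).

1

Sat(¬grant) = {0, 1}
Sat(¬grant ∨ alarm) = {0, 1}
Sat(done → (¬grant ∨ alarm)) = {0, 1, 2}
AG (done → (¬grant ∨ alarm)): greatest fixpoint, start Z0 = {0, 1, 2}, keep only states in Sat with every successor in Z. Z1 = {0, 1}; Z2 = {1}; fixed.
Sat(AG (done → (¬grant ∨ alarm))) = {1}
EG (AG (done → (¬grant ∨ alarm))): greatest fixpoint, start Z0 = {1}, keep only states in Sat with some successor in Z. Already a fixed point.
Sat(EG (AG (done → (¬grant ∨ alarm)))) = {1}
|Sat(EG (AG (done → (¬grant ∨ alarm))))| = |{1}| = 1.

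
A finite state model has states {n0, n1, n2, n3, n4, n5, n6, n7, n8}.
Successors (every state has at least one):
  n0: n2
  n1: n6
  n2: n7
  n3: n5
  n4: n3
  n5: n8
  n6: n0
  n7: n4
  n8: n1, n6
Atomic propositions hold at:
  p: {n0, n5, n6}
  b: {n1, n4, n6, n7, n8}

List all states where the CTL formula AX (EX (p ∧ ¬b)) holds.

Sat(¬b) = {n0, n2, n3, n5}
Sat(p ∧ ¬b) = {n0, n5}
Sat(EX (p ∧ ¬b)) = {s : some successor in {n0, n5}} = {n3, n6}
Sat(AX (EX (p ∧ ¬b))) = {s : every successor in {n3, n6}} = {n1, n4}

{n1, n4}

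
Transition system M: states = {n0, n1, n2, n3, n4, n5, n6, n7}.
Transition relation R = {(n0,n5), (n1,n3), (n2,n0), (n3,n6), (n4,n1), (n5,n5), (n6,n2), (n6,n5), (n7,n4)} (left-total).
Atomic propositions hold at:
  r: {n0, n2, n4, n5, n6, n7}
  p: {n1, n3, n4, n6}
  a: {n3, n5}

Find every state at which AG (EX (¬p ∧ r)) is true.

{n0, n2, n5, n6}

Sat(¬p) = {n0, n2, n5, n7}
Sat(¬p ∧ r) = {n0, n2, n5, n7}
Sat(EX (¬p ∧ r)) = {s : some successor in {n0, n2, n5, n7}} = {n0, n2, n5, n6}
AG (EX (¬p ∧ r)): greatest fixpoint, start Z0 = {n0, n2, n5, n6}, keep only states in Sat with every successor in Z. Already a fixed point.
Sat(AG (EX (¬p ∧ r))) = {n0, n2, n5, n6}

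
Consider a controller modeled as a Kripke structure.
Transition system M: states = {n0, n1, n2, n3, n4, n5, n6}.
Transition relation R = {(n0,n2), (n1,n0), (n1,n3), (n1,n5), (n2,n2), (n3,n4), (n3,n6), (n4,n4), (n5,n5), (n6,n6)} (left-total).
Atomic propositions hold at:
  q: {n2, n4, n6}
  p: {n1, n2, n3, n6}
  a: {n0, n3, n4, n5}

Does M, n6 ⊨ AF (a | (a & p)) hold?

No

Sat(a & p) = {n3}
Sat(a | (a & p)) = {n0, n3, n4, n5}
AF (a | (a & p)): least fixpoint, start Z0 = {n0, n3, n4, n5}, add states with every successor in Z. Z1 = {n0, n1, n3, n4, n5}; fixed.
Sat(AF (a | (a & p))) = {n0, n1, n3, n4, n5}
n6 ∉ Sat(AF (a | (a & p))) = {n0, n1, n3, n4, n5}, so the formula does not hold at n6.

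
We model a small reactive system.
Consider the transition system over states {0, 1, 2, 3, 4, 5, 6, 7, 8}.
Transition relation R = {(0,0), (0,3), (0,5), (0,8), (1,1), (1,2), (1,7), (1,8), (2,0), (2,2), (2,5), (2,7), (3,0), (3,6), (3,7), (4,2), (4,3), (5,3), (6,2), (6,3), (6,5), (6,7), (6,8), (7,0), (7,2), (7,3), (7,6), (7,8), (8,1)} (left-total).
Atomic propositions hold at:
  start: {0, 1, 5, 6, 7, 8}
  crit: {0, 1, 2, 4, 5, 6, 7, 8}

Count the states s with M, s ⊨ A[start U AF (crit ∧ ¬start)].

2

Sat(¬start) = {2, 3, 4}
Sat(crit ∧ ¬start) = {2, 4}
AF (crit ∧ ¬start): least fixpoint, start Z0 = {2, 4}, add states with every successor in Z. Already a fixed point.
Sat(AF (crit ∧ ¬start)) = {2, 4}
A[start U AF (crit ∧ ¬start)]: least fixpoint, start Z0 = Sat(AF (crit ∧ ¬start)) = {2, 4}, add states in Sat(start) with every successor in Z. Already a fixed point.
Sat(A[start U AF (crit ∧ ¬start)]) = {2, 4}
|Sat(A[start U AF (crit ∧ ¬start)])| = |{2, 4}| = 2.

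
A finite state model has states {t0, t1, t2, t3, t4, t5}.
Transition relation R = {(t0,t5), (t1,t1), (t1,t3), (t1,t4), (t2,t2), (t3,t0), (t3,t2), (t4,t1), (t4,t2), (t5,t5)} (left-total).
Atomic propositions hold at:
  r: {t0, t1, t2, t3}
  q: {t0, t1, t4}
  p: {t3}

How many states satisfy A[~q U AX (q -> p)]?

4

Sat(~q) = {t2, t3, t5}
Sat(q -> p) = {t2, t3, t5}
Sat(AX (q -> p)) = {s : every successor in {t2, t3, t5}} = {t0, t2, t5}
A[~q U AX (q -> p)]: least fixpoint, start Z0 = Sat(AX (q -> p)) = {t0, t2, t5}, add states in Sat(~q) with every successor in Z. Z1 = {t0, t2, t3, t5}; fixed.
Sat(A[~q U AX (q -> p)]) = {t0, t2, t3, t5}
|Sat(A[~q U AX (q -> p)])| = |{t0, t2, t3, t5}| = 4.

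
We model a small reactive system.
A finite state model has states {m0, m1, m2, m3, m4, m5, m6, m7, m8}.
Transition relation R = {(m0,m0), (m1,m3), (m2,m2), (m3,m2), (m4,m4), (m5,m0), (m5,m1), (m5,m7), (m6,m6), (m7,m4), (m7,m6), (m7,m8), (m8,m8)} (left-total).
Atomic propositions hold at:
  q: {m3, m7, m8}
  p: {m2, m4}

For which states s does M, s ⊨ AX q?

{m1, m8}

Sat(AX q) = {s : every successor in {m3, m7, m8}} = {m1, m8}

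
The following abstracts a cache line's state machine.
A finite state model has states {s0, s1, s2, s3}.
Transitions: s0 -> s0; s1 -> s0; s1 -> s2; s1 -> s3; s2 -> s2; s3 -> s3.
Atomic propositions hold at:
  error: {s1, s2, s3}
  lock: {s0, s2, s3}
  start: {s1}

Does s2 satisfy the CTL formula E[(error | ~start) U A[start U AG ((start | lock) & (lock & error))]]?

Yes

Sat(~start) = {s0, s2, s3}
Sat(error | ~start) = {s0, s1, s2, s3}
Sat(start | lock) = {s0, s1, s2, s3}
Sat(lock & error) = {s2, s3}
Sat((start | lock) & (lock & error)) = {s2, s3}
AG ((start | lock) & (lock & error)): greatest fixpoint, start Z0 = {s2, s3}, keep only states in Sat with every successor in Z. Already a fixed point.
Sat(AG ((start | lock) & (lock & error))) = {s2, s3}
A[start U AG ((start | lock) & (lock & error))]: least fixpoint, start Z0 = Sat(AG ((start | lock) & (lock & error))) = {s2, s3}, add states in Sat(start) with every successor in Z. Already a fixed point.
Sat(A[start U AG ((start | lock) & (lock & error))]) = {s2, s3}
E[(error | ~start) U A[start U AG ((start | lock) & (lock & error))]]: least fixpoint, start Z0 = Sat(A[start U AG ((start | lock) & (lock & error))]) = {s2, s3}, add states in Sat(error | ~start) with some successor in Z. Z1 = {s1, s2, s3}; fixed.
Sat(E[(error | ~start) U A[start U AG ((start | lock) & (lock & error))]]) = {s1, s2, s3}
s2 ∈ Sat(E[(error | ~start) U A[start U AG ((start | lock) & (lock & error))]]) = {s1, s2, s3}, so the formula holds at s2.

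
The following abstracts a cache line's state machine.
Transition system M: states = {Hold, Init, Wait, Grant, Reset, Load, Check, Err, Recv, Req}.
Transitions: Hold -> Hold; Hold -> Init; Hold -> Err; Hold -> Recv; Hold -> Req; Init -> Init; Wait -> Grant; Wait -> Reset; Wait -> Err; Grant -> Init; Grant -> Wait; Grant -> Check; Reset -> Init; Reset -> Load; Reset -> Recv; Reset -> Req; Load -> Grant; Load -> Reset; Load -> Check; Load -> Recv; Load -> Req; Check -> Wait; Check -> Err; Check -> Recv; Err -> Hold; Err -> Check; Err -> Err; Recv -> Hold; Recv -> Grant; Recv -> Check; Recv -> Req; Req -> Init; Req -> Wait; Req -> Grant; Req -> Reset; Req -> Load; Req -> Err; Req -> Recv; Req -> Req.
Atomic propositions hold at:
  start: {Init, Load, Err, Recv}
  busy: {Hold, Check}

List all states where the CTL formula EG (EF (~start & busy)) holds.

Sat(~start) = {Hold, Wait, Grant, Reset, Check, Req}
Sat(~start & busy) = {Hold, Check}
EF (~start & busy): least fixpoint, start Z0 = {Hold, Check}, add states with some successor in Z. Z1 = {Hold, Grant, Load, Check, Err, Recv}; Z2 = {Hold, Wait, Grant, Reset, Load, Check, Err, Recv, Req}; fixed.
Sat(EF (~start & busy)) = {Hold, Wait, Grant, Reset, Load, Check, Err, Recv, Req}
EG (EF (~start & busy)): greatest fixpoint, start Z0 = {Hold, Wait, Grant, Reset, Load, Check, Err, Recv, Req}, keep only states in Sat with some successor in Z. Already a fixed point.
Sat(EG (EF (~start & busy))) = {Hold, Wait, Grant, Reset, Load, Check, Err, Recv, Req}

{Hold, Wait, Grant, Reset, Load, Check, Err, Recv, Req}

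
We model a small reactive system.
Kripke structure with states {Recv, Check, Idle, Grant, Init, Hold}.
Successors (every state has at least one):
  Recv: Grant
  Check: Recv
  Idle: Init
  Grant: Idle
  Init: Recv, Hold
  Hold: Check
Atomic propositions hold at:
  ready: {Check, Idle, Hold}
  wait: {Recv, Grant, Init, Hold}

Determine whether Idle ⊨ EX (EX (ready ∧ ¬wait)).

No

Sat(¬wait) = {Check, Idle}
Sat(ready ∧ ¬wait) = {Check, Idle}
Sat(EX (ready ∧ ¬wait)) = {s : some successor in {Check, Idle}} = {Grant, Hold}
Sat(EX (EX (ready ∧ ¬wait))) = {s : some successor in {Grant, Hold}} = {Recv, Init}
Idle ∉ Sat(EX (EX (ready ∧ ¬wait))) = {Recv, Init}, so the formula does not hold at Idle.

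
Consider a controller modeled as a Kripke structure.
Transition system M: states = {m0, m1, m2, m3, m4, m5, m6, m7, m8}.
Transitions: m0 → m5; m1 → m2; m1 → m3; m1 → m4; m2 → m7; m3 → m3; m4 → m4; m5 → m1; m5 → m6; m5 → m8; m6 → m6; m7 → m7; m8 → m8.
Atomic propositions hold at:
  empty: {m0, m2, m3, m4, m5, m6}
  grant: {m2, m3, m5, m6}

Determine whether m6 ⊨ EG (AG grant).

Yes

AG grant: greatest fixpoint, start Z0 = {m2, m3, m5, m6}, keep only states in Sat with every successor in Z. Z1 = {m3, m6}; fixed.
Sat(AG grant) = {m3, m6}
EG (AG grant): greatest fixpoint, start Z0 = {m3, m6}, keep only states in Sat with some successor in Z. Already a fixed point.
Sat(EG (AG grant)) = {m3, m6}
m6 ∈ Sat(EG (AG grant)) = {m3, m6}, so the formula holds at m6.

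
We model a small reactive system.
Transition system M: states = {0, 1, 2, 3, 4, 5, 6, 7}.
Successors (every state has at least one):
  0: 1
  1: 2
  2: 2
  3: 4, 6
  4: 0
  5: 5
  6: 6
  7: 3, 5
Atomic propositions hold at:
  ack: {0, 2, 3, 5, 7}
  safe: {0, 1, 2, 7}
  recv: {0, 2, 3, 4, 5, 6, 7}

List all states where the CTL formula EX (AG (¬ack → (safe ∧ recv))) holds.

{1, 2, 5, 7}

Sat(¬ack) = {1, 4, 6}
Sat(safe ∧ recv) = {0, 2, 7}
Sat(¬ack → (safe ∧ recv)) = {0, 2, 3, 5, 7}
AG (¬ack → (safe ∧ recv)): greatest fixpoint, start Z0 = {0, 2, 3, 5, 7}, keep only states in Sat with every successor in Z. Z1 = {2, 5, 7}; Z2 = {2, 5}; fixed.
Sat(AG (¬ack → (safe ∧ recv))) = {2, 5}
Sat(EX (AG (¬ack → (safe ∧ recv)))) = {s : some successor in {2, 5}} = {1, 2, 5, 7}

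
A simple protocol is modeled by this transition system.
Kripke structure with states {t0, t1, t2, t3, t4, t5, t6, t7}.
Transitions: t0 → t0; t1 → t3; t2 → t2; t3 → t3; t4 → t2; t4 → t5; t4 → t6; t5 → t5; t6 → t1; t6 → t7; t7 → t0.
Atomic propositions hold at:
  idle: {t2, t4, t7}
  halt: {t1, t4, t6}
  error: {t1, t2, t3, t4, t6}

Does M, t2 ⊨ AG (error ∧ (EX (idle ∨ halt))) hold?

Yes

Sat(idle ∨ halt) = {t1, t2, t4, t6, t7}
Sat(EX (idle ∨ halt)) = {s : some successor in {t1, t2, t4, t6, t7}} = {t2, t4, t6}
Sat(error ∧ (EX (idle ∨ halt))) = {t2, t4, t6}
AG (error ∧ (EX (idle ∨ halt))): greatest fixpoint, start Z0 = {t2, t4, t6}, keep only states in Sat with every successor in Z. Z1 = {t2}; fixed.
Sat(AG (error ∧ (EX (idle ∨ halt)))) = {t2}
t2 ∈ Sat(AG (error ∧ (EX (idle ∨ halt)))) = {t2}, so the formula holds at t2.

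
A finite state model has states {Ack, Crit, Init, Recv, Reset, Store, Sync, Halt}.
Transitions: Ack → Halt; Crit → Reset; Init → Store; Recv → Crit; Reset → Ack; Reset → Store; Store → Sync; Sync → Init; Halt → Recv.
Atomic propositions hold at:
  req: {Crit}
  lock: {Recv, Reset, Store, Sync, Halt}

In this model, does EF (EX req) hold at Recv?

Yes

Sat(EX req) = {s : some successor in {Crit}} = {Recv}
EF (EX req): least fixpoint, start Z0 = {Recv}, add states with some successor in Z. Z1 = {Recv, Halt}; Z2 = {Ack, Recv, Halt}; Z3 = {Ack, Recv, Reset, Halt}; Z4 = {Ack, Crit, Recv, Reset, Halt}; fixed.
Sat(EF (EX req)) = {Ack, Crit, Recv, Reset, Halt}
Recv ∈ Sat(EF (EX req)) = {Ack, Crit, Recv, Reset, Halt}, so the formula holds at Recv.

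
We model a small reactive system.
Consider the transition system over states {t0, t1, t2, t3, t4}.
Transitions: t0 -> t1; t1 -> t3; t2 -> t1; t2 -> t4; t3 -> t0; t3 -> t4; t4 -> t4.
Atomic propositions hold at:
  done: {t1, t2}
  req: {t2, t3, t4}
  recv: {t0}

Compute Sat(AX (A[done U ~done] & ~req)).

Sat(~done) = {t0, t3, t4}
A[done U ~done]: least fixpoint, start Z0 = Sat(~done) = {t0, t3, t4}, add states in Sat(done) with every successor in Z. Z1 = {t0, t1, t3, t4}; Z2 = {t0, t1, t2, t3, t4}; fixed.
Sat(A[done U ~done]) = {t0, t1, t2, t3, t4}
Sat(~req) = {t0, t1}
Sat(A[done U ~done] & ~req) = {t0, t1}
Sat(AX (A[done U ~done] & ~req)) = {s : every successor in {t0, t1}} = {t0}

{t0}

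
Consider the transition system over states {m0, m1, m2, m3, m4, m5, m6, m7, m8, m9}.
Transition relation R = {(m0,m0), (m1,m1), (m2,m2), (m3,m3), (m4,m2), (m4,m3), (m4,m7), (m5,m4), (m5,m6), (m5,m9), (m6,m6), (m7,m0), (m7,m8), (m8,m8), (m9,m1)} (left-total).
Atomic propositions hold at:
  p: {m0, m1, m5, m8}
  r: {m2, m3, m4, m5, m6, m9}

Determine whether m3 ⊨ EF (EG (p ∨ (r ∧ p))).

Sat(r ∧ p) = {m5}
Sat(p ∨ (r ∧ p)) = {m0, m1, m5, m8}
EG (p ∨ (r ∧ p)): greatest fixpoint, start Z0 = {m0, m1, m5, m8}, keep only states in Sat with some successor in Z. Z1 = {m0, m1, m8}; fixed.
Sat(EG (p ∨ (r ∧ p))) = {m0, m1, m8}
EF (EG (p ∨ (r ∧ p))): least fixpoint, start Z0 = {m0, m1, m8}, add states with some successor in Z. Z1 = {m0, m1, m7, m8, m9}; Z2 = {m0, m1, m4, m5, m7, m8, m9}; fixed.
Sat(EF (EG (p ∨ (r ∧ p)))) = {m0, m1, m4, m5, m7, m8, m9}
m3 ∉ Sat(EF (EG (p ∨ (r ∧ p)))) = {m0, m1, m4, m5, m7, m8, m9}, so the formula does not hold at m3.

No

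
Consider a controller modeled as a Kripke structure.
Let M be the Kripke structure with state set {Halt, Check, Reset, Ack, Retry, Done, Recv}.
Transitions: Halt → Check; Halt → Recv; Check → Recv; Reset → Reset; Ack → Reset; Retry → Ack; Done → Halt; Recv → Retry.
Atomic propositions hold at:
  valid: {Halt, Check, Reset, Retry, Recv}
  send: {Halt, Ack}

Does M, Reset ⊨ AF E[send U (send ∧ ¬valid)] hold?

No

Sat(¬valid) = {Ack, Done}
Sat(send ∧ ¬valid) = {Ack}
E[send U (send ∧ ¬valid)]: least fixpoint, start Z0 = Sat((send ∧ ¬valid)) = {Ack}, add states in Sat(send) with some successor in Z. Already a fixed point.
Sat(E[send U (send ∧ ¬valid)]) = {Ack}
AF E[send U (send ∧ ¬valid)]: least fixpoint, start Z0 = {Ack}, add states with every successor in Z. Z1 = {Ack, Retry}; Z2 = {Ack, Retry, Recv}; Z3 = {Check, Ack, Retry, Recv}; Z4 = {Halt, Check, Ack, Retry, Recv}; Z5 = {Halt, Check, Ack, Retry, Done, Recv}; fixed.
Sat(AF E[send U (send ∧ ¬valid)]) = {Halt, Check, Ack, Retry, Done, Recv}
Reset ∉ Sat(AF E[send U (send ∧ ¬valid)]) = {Halt, Check, Ack, Retry, Done, Recv}, so the formula does not hold at Reset.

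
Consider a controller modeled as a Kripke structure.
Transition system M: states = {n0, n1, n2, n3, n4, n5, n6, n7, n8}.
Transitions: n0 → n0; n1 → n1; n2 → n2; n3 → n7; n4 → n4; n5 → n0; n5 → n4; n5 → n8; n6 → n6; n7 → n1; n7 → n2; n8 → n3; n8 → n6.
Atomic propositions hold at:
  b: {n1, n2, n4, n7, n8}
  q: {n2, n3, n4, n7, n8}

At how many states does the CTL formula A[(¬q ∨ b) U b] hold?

Sat(¬q) = {n0, n1, n5, n6}
Sat(¬q ∨ b) = {n0, n1, n2, n4, n5, n6, n7, n8}
A[(¬q ∨ b) U b]: least fixpoint, start Z0 = Sat(b) = {n1, n2, n4, n7, n8}, add states in Sat(¬q ∨ b) with every successor in Z. Already a fixed point.
Sat(A[(¬q ∨ b) U b]) = {n1, n2, n4, n7, n8}
|Sat(A[(¬q ∨ b) U b])| = |{n1, n2, n4, n7, n8}| = 5.

5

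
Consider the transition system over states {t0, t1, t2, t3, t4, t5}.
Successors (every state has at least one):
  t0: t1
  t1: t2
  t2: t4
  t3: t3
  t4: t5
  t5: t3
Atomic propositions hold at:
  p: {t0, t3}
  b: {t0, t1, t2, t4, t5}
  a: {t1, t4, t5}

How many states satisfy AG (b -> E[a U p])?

E[a U p]: least fixpoint, start Z0 = Sat(p) = {t0, t3}, add states in Sat(a) with some successor in Z. Z1 = {t0, t3, t5}; Z2 = {t0, t3, t4, t5}; fixed.
Sat(E[a U p]) = {t0, t3, t4, t5}
Sat(b -> E[a U p]) = {t0, t3, t4, t5}
AG (b -> E[a U p]): greatest fixpoint, start Z0 = {t0, t3, t4, t5}, keep only states in Sat with every successor in Z. Z1 = {t3, t4, t5}; fixed.
Sat(AG (b -> E[a U p])) = {t3, t4, t5}
|Sat(AG (b -> E[a U p]))| = |{t3, t4, t5}| = 3.

3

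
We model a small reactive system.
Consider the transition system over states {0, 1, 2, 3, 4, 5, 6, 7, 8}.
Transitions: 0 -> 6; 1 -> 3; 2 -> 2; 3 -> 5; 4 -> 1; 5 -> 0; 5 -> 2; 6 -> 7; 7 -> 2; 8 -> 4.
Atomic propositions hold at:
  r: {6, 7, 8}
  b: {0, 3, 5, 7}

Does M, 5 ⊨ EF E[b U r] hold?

Yes

E[b U r]: least fixpoint, start Z0 = Sat(r) = {6, 7, 8}, add states in Sat(b) with some successor in Z. Z1 = {0, 6, 7, 8}; Z2 = {0, 5, 6, 7, 8}; Z3 = {0, 3, 5, 6, 7, 8}; fixed.
Sat(E[b U r]) = {0, 3, 5, 6, 7, 8}
EF E[b U r]: least fixpoint, start Z0 = {0, 3, 5, 6, 7, 8}, add states with some successor in Z. Z1 = {0, 1, 3, 5, 6, 7, 8}; Z2 = {0, 1, 3, 4, 5, 6, 7, 8}; fixed.
Sat(EF E[b U r]) = {0, 1, 3, 4, 5, 6, 7, 8}
5 ∈ Sat(EF E[b U r]) = {0, 1, 3, 4, 5, 6, 7, 8}, so the formula holds at 5.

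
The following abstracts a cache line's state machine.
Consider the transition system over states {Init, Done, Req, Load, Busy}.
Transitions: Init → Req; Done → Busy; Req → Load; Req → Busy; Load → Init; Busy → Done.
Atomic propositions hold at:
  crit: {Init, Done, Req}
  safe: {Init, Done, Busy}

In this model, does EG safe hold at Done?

EG safe: greatest fixpoint, start Z0 = {Init, Done, Busy}, keep only states in Sat with some successor in Z. Z1 = {Done, Busy}; fixed.
Sat(EG safe) = {Done, Busy}
Done ∈ Sat(EG safe) = {Done, Busy}, so the formula holds at Done.

Yes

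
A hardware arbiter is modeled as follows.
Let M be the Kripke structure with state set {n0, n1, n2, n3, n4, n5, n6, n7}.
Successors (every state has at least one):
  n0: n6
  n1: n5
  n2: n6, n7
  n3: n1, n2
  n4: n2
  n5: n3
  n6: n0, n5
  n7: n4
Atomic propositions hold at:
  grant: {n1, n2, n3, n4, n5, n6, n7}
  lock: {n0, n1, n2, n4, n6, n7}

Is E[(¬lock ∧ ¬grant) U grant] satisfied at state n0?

Sat(¬lock) = {n3, n5}
Sat(¬grant) = {n0}
Sat(¬lock ∧ ¬grant) = ∅
E[(¬lock ∧ ¬grant) U grant]: least fixpoint, start Z0 = Sat(grant) = {n1, n2, n3, n4, n5, n6, n7}, add states in Sat(¬lock ∧ ¬grant) with some successor in Z. Already a fixed point.
Sat(E[(¬lock ∧ ¬grant) U grant]) = {n1, n2, n3, n4, n5, n6, n7}
n0 ∉ Sat(E[(¬lock ∧ ¬grant) U grant]) = {n1, n2, n3, n4, n5, n6, n7}, so the formula does not hold at n0.

No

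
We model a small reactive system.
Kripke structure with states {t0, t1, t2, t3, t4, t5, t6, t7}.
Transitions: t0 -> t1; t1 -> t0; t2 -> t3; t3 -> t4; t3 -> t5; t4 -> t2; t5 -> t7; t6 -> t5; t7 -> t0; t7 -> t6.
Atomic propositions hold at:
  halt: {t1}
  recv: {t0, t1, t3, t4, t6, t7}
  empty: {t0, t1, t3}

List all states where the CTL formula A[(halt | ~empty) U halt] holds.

Sat(~empty) = {t2, t4, t5, t6, t7}
Sat(halt | ~empty) = {t1, t2, t4, t5, t6, t7}
A[(halt | ~empty) U halt]: least fixpoint, start Z0 = Sat(halt) = {t1}, add states in Sat(halt | ~empty) with every successor in Z. Already a fixed point.
Sat(A[(halt | ~empty) U halt]) = {t1}

{t1}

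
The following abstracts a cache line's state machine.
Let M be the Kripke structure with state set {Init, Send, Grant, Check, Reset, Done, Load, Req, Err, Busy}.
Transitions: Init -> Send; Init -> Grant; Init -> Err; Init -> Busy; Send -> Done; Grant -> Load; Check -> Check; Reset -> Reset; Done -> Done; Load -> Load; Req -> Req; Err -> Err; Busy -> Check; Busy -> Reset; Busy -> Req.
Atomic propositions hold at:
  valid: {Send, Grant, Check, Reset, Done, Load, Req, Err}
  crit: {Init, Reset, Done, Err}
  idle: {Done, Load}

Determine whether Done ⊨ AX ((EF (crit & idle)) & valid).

Sat(crit & idle) = {Done}
EF (crit & idle): least fixpoint, start Z0 = {Done}, add states with some successor in Z. Z1 = {Send, Done}; Z2 = {Init, Send, Done}; fixed.
Sat(EF (crit & idle)) = {Init, Send, Done}
Sat((EF (crit & idle)) & valid) = {Send, Done}
Sat(AX ((EF (crit & idle)) & valid)) = {s : every successor in {Send, Done}} = {Send, Done}
Done ∈ Sat(AX ((EF (crit & idle)) & valid)) = {Send, Done}, so the formula holds at Done.

Yes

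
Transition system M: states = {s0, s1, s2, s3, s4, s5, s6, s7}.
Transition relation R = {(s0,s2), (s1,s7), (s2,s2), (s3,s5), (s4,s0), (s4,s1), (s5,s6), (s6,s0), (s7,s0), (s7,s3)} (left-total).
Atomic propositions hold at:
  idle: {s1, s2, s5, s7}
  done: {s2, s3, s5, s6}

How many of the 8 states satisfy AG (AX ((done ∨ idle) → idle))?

Sat(done ∨ idle) = {s1, s2, s3, s5, s6, s7}
Sat((done ∨ idle) → idle) = {s0, s1, s2, s4, s5, s7}
Sat(AX ((done ∨ idle) → idle)) = {s : every successor in {s0, s1, s2, s4, s5, s7}} = {s0, s1, s2, s3, s4, s6}
AG (AX ((done ∨ idle) → idle)): greatest fixpoint, start Z0 = {s0, s1, s2, s3, s4, s6}, keep only states in Sat with every successor in Z. Z1 = {s0, s2, s4, s6}; Z2 = {s0, s2, s6}; fixed.
Sat(AG (AX ((done ∨ idle) → idle))) = {s0, s2, s6}
|Sat(AG (AX ((done ∨ idle) → idle)))| = |{s0, s2, s6}| = 3.

3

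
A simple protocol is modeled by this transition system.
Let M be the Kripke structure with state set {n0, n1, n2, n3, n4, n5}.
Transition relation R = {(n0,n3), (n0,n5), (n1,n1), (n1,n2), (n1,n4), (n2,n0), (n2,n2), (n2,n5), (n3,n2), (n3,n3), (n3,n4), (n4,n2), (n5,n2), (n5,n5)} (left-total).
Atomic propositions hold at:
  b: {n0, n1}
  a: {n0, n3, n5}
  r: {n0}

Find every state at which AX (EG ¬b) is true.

Sat(¬b) = {n2, n3, n4, n5}
EG ¬b: greatest fixpoint, start Z0 = {n2, n3, n4, n5}, keep only states in Sat with some successor in Z. Already a fixed point.
Sat(EG ¬b) = {n2, n3, n4, n5}
Sat(AX (EG ¬b)) = {s : every successor in {n2, n3, n4, n5}} = {n0, n3, n4, n5}

{n0, n3, n4, n5}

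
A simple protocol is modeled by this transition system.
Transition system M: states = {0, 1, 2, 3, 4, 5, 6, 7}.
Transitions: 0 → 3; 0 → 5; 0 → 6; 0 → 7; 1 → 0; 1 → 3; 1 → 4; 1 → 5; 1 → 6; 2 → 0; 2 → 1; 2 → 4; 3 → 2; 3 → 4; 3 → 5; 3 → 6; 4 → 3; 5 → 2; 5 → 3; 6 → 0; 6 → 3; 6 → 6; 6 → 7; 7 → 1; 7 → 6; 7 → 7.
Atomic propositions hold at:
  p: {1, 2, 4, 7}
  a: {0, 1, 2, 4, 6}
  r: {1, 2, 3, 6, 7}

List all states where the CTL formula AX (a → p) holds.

{4, 5}

Sat(a → p) = {1, 2, 3, 4, 5, 7}
Sat(AX (a → p)) = {s : every successor in {1, 2, 3, 4, 5, 7}} = {4, 5}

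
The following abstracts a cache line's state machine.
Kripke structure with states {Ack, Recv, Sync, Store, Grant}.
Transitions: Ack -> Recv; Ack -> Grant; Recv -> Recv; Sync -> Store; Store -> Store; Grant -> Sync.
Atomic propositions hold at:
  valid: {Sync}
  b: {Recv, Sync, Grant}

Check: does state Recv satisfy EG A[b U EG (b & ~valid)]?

Yes

Sat(~valid) = {Ack, Recv, Store, Grant}
Sat(b & ~valid) = {Recv, Grant}
EG (b & ~valid): greatest fixpoint, start Z0 = {Recv, Grant}, keep only states in Sat with some successor in Z. Z1 = {Recv}; fixed.
Sat(EG (b & ~valid)) = {Recv}
A[b U EG (b & ~valid)]: least fixpoint, start Z0 = Sat(EG (b & ~valid)) = {Recv}, add states in Sat(b) with every successor in Z. Already a fixed point.
Sat(A[b U EG (b & ~valid)]) = {Recv}
EG A[b U EG (b & ~valid)]: greatest fixpoint, start Z0 = {Recv}, keep only states in Sat with some successor in Z. Already a fixed point.
Sat(EG A[b U EG (b & ~valid)]) = {Recv}
Recv ∈ Sat(EG A[b U EG (b & ~valid)]) = {Recv}, so the formula holds at Recv.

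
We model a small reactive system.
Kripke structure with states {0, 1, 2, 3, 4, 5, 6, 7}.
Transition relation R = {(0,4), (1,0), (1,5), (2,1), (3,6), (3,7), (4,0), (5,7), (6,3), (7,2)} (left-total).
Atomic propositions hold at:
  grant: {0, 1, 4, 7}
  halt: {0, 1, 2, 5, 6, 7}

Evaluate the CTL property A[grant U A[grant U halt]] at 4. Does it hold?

Yes

A[grant U halt]: least fixpoint, start Z0 = Sat(halt) = {0, 1, 2, 5, 6, 7}, add states in Sat(grant) with every successor in Z. Z1 = {0, 1, 2, 4, 5, 6, 7}; fixed.
Sat(A[grant U halt]) = {0, 1, 2, 4, 5, 6, 7}
A[grant U A[grant U halt]]: least fixpoint, start Z0 = Sat(A[grant U halt]) = {0, 1, 2, 4, 5, 6, 7}, add states in Sat(grant) with every successor in Z. Already a fixed point.
Sat(A[grant U A[grant U halt]]) = {0, 1, 2, 4, 5, 6, 7}
4 ∈ Sat(A[grant U A[grant U halt]]) = {0, 1, 2, 4, 5, 6, 7}, so the formula holds at 4.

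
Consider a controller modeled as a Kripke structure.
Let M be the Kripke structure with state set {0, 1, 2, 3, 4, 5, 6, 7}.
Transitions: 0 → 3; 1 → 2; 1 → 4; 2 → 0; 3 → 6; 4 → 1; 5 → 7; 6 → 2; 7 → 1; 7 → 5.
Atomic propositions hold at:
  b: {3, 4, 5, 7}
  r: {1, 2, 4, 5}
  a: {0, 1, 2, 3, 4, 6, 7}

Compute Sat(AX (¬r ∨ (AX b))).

Sat(¬r) = {0, 3, 6, 7}
Sat(AX b) = {s : every successor in {3, 4, 5, 7}} = {0, 5}
Sat(¬r ∨ (AX b)) = {0, 3, 5, 6, 7}
Sat(AX (¬r ∨ (AX b))) = {s : every successor in {0, 3, 5, 6, 7}} = {0, 2, 3, 5}

{0, 2, 3, 5}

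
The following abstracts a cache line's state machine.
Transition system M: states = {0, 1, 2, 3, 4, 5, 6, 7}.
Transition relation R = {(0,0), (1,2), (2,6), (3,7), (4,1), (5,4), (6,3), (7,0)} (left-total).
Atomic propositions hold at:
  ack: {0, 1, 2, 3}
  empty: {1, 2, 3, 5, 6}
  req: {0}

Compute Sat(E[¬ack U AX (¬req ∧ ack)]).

Sat(¬ack) = {4, 5, 6, 7}
Sat(¬req) = {1, 2, 3, 4, 5, 6, 7}
Sat(¬req ∧ ack) = {1, 2, 3}
Sat(AX (¬req ∧ ack)) = {s : every successor in {1, 2, 3}} = {1, 4, 6}
E[¬ack U AX (¬req ∧ ack)]: least fixpoint, start Z0 = Sat(AX (¬req ∧ ack)) = {1, 4, 6}, add states in Sat(¬ack) with some successor in Z. Z1 = {1, 4, 5, 6}; fixed.
Sat(E[¬ack U AX (¬req ∧ ack)]) = {1, 4, 5, 6}

{1, 4, 5, 6}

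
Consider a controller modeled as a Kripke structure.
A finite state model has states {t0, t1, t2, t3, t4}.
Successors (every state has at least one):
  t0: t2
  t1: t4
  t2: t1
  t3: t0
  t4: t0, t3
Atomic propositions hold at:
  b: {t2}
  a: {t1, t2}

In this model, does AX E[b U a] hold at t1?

No

E[b U a]: least fixpoint, start Z0 = Sat(a) = {t1, t2}, add states in Sat(b) with some successor in Z. Already a fixed point.
Sat(E[b U a]) = {t1, t2}
Sat(AX E[b U a]) = {s : every successor in {t1, t2}} = {t0, t2}
t1 ∉ Sat(AX E[b U a]) = {t0, t2}, so the formula does not hold at t1.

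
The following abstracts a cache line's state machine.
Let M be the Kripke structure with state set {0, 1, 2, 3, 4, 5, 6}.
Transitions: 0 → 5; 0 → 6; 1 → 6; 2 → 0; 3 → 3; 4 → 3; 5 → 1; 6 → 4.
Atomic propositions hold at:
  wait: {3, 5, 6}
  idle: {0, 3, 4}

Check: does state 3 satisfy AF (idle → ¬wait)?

Sat(¬wait) = {0, 1, 2, 4}
Sat(idle → ¬wait) = {0, 1, 2, 4, 5, 6}
AF (idle → ¬wait): least fixpoint, start Z0 = {0, 1, 2, 4, 5, 6}, add states with every successor in Z. Already a fixed point.
Sat(AF (idle → ¬wait)) = {0, 1, 2, 4, 5, 6}
3 ∉ Sat(AF (idle → ¬wait)) = {0, 1, 2, 4, 5, 6}, so the formula does not hold at 3.

No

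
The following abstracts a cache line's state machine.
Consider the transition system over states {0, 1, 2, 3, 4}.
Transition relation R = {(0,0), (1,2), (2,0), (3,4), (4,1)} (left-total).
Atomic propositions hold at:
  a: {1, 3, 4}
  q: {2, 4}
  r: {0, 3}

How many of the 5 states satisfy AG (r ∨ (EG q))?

1

EG q: greatest fixpoint, start Z0 = {2, 4}, keep only states in Sat with some successor in Z. Z1 = ∅; fixed.
Sat(EG q) = ∅
Sat(r ∨ (EG q)) = {0, 3}
AG (r ∨ (EG q)): greatest fixpoint, start Z0 = {0, 3}, keep only states in Sat with every successor in Z. Z1 = {0}; fixed.
Sat(AG (r ∨ (EG q))) = {0}
|Sat(AG (r ∨ (EG q)))| = |{0}| = 1.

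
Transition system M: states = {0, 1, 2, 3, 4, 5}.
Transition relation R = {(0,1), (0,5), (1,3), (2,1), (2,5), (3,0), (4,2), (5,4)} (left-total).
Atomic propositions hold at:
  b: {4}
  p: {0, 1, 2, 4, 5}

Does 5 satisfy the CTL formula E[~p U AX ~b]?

Sat(~p) = {3}
Sat(~b) = {0, 1, 2, 3, 5}
Sat(AX ~b) = {s : every successor in {0, 1, 2, 3, 5}} = {0, 1, 2, 3, 4}
E[~p U AX ~b]: least fixpoint, start Z0 = Sat(AX ~b) = {0, 1, 2, 3, 4}, add states in Sat(~p) with some successor in Z. Already a fixed point.
Sat(E[~p U AX ~b]) = {0, 1, 2, 3, 4}
5 ∉ Sat(E[~p U AX ~b]) = {0, 1, 2, 3, 4}, so the formula does not hold at 5.

No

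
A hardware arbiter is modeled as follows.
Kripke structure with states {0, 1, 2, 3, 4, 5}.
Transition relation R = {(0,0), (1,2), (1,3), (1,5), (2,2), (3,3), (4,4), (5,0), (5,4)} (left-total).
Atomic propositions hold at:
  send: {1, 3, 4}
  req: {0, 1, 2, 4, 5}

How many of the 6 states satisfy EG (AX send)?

Sat(AX send) = {s : every successor in {1, 3, 4}} = {3, 4}
EG (AX send): greatest fixpoint, start Z0 = {3, 4}, keep only states in Sat with some successor in Z. Already a fixed point.
Sat(EG (AX send)) = {3, 4}
|Sat(EG (AX send))| = |{3, 4}| = 2.

2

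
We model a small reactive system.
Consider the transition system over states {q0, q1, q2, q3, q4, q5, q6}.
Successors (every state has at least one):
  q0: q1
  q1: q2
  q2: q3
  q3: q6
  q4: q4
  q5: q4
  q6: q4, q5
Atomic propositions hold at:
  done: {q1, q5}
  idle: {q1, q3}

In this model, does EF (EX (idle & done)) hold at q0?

Yes

Sat(idle & done) = {q1}
Sat(EX (idle & done)) = {s : some successor in {q1}} = {q0}
EF (EX (idle & done)): least fixpoint, start Z0 = {q0}, add states with some successor in Z. Already a fixed point.
Sat(EF (EX (idle & done))) = {q0}
q0 ∈ Sat(EF (EX (idle & done))) = {q0}, so the formula holds at q0.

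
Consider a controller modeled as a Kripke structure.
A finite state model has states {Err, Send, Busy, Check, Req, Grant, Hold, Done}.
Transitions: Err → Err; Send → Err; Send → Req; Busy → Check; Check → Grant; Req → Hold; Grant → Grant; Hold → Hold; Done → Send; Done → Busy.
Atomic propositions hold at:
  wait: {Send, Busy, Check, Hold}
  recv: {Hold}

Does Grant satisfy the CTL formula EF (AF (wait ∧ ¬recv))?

Sat(¬recv) = {Err, Send, Busy, Check, Req, Grant, Done}
Sat(wait ∧ ¬recv) = {Send, Busy, Check}
AF (wait ∧ ¬recv): least fixpoint, start Z0 = {Send, Busy, Check}, add states with every successor in Z. Z1 = {Send, Busy, Check, Done}; fixed.
Sat(AF (wait ∧ ¬recv)) = {Send, Busy, Check, Done}
EF (AF (wait ∧ ¬recv)): least fixpoint, start Z0 = {Send, Busy, Check, Done}, add states with some successor in Z. Already a fixed point.
Sat(EF (AF (wait ∧ ¬recv))) = {Send, Busy, Check, Done}
Grant ∉ Sat(EF (AF (wait ∧ ¬recv))) = {Send, Busy, Check, Done}, so the formula does not hold at Grant.

No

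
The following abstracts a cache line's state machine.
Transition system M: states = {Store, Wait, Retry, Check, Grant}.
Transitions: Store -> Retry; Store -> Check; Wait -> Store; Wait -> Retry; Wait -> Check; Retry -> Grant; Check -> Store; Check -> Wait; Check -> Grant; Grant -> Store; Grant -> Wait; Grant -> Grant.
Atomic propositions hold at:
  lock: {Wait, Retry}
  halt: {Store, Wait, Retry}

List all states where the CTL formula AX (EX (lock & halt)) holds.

{Retry, Check, Grant}

Sat(lock & halt) = {Wait, Retry}
Sat(EX (lock & halt)) = {s : some successor in {Wait, Retry}} = {Store, Wait, Check, Grant}
Sat(AX (EX (lock & halt))) = {s : every successor in {Store, Wait, Check, Grant}} = {Retry, Check, Grant}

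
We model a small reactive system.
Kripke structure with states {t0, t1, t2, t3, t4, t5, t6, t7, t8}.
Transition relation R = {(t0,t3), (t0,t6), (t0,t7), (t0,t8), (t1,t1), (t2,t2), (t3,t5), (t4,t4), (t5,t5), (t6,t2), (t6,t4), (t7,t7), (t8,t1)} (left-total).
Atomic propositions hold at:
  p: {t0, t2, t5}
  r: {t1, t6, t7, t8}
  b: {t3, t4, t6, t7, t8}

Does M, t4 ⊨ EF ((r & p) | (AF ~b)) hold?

Sat(r & p) = ∅
Sat(~b) = {t0, t1, t2, t5}
AF ~b: least fixpoint, start Z0 = {t0, t1, t2, t5}, add states with every successor in Z. Z1 = {t0, t1, t2, t3, t5, t8}; fixed.
Sat(AF ~b) = {t0, t1, t2, t3, t5, t8}
Sat((r & p) | (AF ~b)) = {t0, t1, t2, t3, t5, t8}
EF ((r & p) | (AF ~b)): least fixpoint, start Z0 = {t0, t1, t2, t3, t5, t8}, add states with some successor in Z. Z1 = {t0, t1, t2, t3, t5, t6, t8}; fixed.
Sat(EF ((r & p) | (AF ~b))) = {t0, t1, t2, t3, t5, t6, t8}
t4 ∉ Sat(EF ((r & p) | (AF ~b))) = {t0, t1, t2, t3, t5, t6, t8}, so the formula does not hold at t4.

No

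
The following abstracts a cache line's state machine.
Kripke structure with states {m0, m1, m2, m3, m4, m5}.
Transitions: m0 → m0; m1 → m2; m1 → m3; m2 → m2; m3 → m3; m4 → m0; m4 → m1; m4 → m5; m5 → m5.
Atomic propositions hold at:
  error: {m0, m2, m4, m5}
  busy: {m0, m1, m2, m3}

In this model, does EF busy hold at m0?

EF busy: least fixpoint, start Z0 = {m0, m1, m2, m3}, add states with some successor in Z. Z1 = {m0, m1, m2, m3, m4}; fixed.
Sat(EF busy) = {m0, m1, m2, m3, m4}
m0 ∈ Sat(EF busy) = {m0, m1, m2, m3, m4}, so the formula holds at m0.

Yes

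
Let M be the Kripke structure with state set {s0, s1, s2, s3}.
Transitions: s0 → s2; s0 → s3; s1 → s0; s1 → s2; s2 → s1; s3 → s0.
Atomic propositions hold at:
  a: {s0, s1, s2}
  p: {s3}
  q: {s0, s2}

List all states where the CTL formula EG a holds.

{s0, s1, s2}

EG a: greatest fixpoint, start Z0 = {s0, s1, s2}, keep only states in Sat with some successor in Z. Already a fixed point.
Sat(EG a) = {s0, s1, s2}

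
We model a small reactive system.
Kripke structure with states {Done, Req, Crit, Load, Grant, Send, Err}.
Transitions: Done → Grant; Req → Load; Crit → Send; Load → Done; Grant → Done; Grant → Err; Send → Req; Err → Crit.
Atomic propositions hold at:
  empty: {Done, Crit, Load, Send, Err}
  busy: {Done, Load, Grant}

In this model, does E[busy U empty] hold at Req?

E[busy U empty]: least fixpoint, start Z0 = Sat(empty) = {Done, Crit, Load, Send, Err}, add states in Sat(busy) with some successor in Z. Z1 = {Done, Crit, Load, Grant, Send, Err}; fixed.
Sat(E[busy U empty]) = {Done, Crit, Load, Grant, Send, Err}
Req ∉ Sat(E[busy U empty]) = {Done, Crit, Load, Grant, Send, Err}, so the formula does not hold at Req.

No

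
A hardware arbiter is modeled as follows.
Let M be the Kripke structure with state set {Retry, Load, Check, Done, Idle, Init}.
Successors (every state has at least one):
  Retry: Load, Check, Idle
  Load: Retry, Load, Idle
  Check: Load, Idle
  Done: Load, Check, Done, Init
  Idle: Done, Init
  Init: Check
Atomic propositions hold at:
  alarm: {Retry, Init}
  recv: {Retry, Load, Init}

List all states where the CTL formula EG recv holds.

{Retry, Load}

EG recv: greatest fixpoint, start Z0 = {Retry, Load, Init}, keep only states in Sat with some successor in Z. Z1 = {Retry, Load}; fixed.
Sat(EG recv) = {Retry, Load}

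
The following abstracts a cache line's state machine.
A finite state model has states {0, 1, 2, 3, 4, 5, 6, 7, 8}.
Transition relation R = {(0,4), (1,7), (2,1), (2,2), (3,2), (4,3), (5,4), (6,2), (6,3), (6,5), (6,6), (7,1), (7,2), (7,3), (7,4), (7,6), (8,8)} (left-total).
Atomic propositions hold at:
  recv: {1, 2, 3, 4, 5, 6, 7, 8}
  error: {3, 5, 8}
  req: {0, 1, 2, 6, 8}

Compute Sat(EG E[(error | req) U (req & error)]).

Sat(error | req) = {0, 1, 2, 3, 5, 6, 8}
Sat(req & error) = {8}
E[(error | req) U (req & error)]: least fixpoint, start Z0 = Sat((req & error)) = {8}, add states in Sat(error | req) with some successor in Z. Already a fixed point.
Sat(E[(error | req) U (req & error)]) = {8}
EG E[(error | req) U (req & error)]: greatest fixpoint, start Z0 = {8}, keep only states in Sat with some successor in Z. Already a fixed point.
Sat(EG E[(error | req) U (req & error)]) = {8}

{8}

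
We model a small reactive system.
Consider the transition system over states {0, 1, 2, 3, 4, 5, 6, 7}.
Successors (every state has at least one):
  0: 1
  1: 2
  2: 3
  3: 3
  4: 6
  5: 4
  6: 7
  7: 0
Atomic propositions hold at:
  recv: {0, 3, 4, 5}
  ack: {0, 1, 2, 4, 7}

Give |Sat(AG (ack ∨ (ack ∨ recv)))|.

5

Sat(ack ∨ recv) = {0, 1, 2, 3, 4, 5, 7}
Sat(ack ∨ (ack ∨ recv)) = {0, 1, 2, 3, 4, 5, 7}
AG (ack ∨ (ack ∨ recv)): greatest fixpoint, start Z0 = {0, 1, 2, 3, 4, 5, 7}, keep only states in Sat with every successor in Z. Z1 = {0, 1, 2, 3, 5, 7}; Z2 = {0, 1, 2, 3, 7}; fixed.
Sat(AG (ack ∨ (ack ∨ recv))) = {0, 1, 2, 3, 7}
|Sat(AG (ack ∨ (ack ∨ recv)))| = |{0, 1, 2, 3, 7}| = 5.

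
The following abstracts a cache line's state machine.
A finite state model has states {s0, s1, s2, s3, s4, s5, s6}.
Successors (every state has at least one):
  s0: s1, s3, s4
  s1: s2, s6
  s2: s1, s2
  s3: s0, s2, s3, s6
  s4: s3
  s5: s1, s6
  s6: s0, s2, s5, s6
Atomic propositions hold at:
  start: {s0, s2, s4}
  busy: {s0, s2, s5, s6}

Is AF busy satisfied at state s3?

AF busy: least fixpoint, start Z0 = {s0, s2, s5, s6}, add states with every successor in Z. Z1 = {s0, s1, s2, s5, s6}; fixed.
Sat(AF busy) = {s0, s1, s2, s5, s6}
s3 ∉ Sat(AF busy) = {s0, s1, s2, s5, s6}, so the formula does not hold at s3.

No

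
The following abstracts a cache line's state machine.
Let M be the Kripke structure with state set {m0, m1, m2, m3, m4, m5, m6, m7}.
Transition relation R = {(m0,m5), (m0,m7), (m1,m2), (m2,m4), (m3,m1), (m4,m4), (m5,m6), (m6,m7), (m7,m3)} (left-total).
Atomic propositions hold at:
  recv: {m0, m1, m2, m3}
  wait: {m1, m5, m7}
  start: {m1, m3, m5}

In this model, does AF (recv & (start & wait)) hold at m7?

Yes

Sat(start & wait) = {m1, m5}
Sat(recv & (start & wait)) = {m1}
AF (recv & (start & wait)): least fixpoint, start Z0 = {m1}, add states with every successor in Z. Z1 = {m1, m3}; Z2 = {m1, m3, m7}; Z3 = {m1, m3, m6, m7}; Z4 = {m1, m3, m5, m6, m7}; Z5 = {m0, m1, m3, m5, m6, m7}; fixed.
Sat(AF (recv & (start & wait))) = {m0, m1, m3, m5, m6, m7}
m7 ∈ Sat(AF (recv & (start & wait))) = {m0, m1, m3, m5, m6, m7}, so the formula holds at m7.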